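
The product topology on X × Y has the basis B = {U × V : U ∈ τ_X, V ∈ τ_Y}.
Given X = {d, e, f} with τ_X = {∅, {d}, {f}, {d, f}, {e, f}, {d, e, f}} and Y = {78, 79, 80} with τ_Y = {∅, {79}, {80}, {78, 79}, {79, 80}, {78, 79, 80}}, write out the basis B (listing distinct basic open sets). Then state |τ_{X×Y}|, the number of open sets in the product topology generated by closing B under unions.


Basis B = {∅ × ∅, {d} × {79}, {d} × {80}, {f} × {79}, {f} × {80}, {d} × {78, 79}, {d} × {79, 80}, {d, f} × {79}, {d, f} × {80}, {e, f} × {79}, {e, f} × {80}, {f} × {78, 79}, {f} × {79, 80}, {d} × {78, 79, 80}, {d, e, f} × {79}, {d, e, f} × {80}, {f} × {78, 79, 80}, {d, f} × {78, 79}, {d, f} × {79, 80}, {e, f} × {78, 79}, {e, f} × {79, 80}, {d, f} × {78, 79, 80}, {d, e, f} × {78, 79}, {d, e, f} × {79, 80}, {e, f} × {78, 79, 80}, {d, e, f} × {78, 79, 80}}; |τ_{X×Y}| = 108.

Enumerate products U × V with U ∈ τ_X, V ∈ τ_Y (deduplicated):
  ∅ × ∅ = {} (∅)
  {d} × {79} = {(d,79)}
  {d} × {80} = {(d,80)}
  {f} × {79} = {(f,79)}
  {f} × {80} = {(f,80)}
  {d} × {78, 79} = {(d,78), (d,79)}
  {d} × {79, 80} = {(d,79), (d,80)}
  {d, f} × {79} = {(d,79), (f,79)}
  {d, f} × {80} = {(d,80), (f,80)}
  {e, f} × {79} = {(e,79), (f,79)}
  {e, f} × {80} = {(e,80), (f,80)}
  {f} × {78, 79} = {(f,78), (f,79)}
  {f} × {79, 80} = {(f,79), (f,80)}
  {d} × {78, 79, 80} = {(d,78), (d,79), (d,80)}
  {d, e, f} × {79} = {(d,79), (e,79), (f,79)}
  {d, e, f} × {80} = {(d,80), (e,80), (f,80)}
  {f} × {78, 79, 80} = {(f,78), (f,79), (f,80)}
  {d, f} × {78, 79} = {(d,78), (d,79), (f,78), (f,79)}
  {d, f} × {79, 80} = {(d,79), (d,80), (f,79), (f,80)}
  {e, f} × {78, 79} = {(e,78), (e,79), (f,78), (f,79)}
  {e, f} × {79, 80} = {(e,79), (e,80), (f,79), (f,80)}
  {d, f} × {78, 79, 80} = {(d,78), (d,79), (d,80), (f,78), (f,79), (f,80)}
  {d, e, f} × {78, 79} = {(d,78), (d,79), (e,78), (e,79), (f,78), (f,79)}
  {d, e, f} × {79, 80} = {(d,79), (d,80), (e,79), (e,80), (f,79), (f,80)}
  {e, f} × {78, 79, 80} = {(e,78), (e,79), (e,80), (f,78), (f,79), (f,80)}
  {d, e, f} × {78, 79, 80} = {(d,78), (d,79), (d,80), (e,78), (e,79), (e,80), (f,78), (f,79), (f,80)}
These 26 distinct sets form the basis B.
Close under arbitrary unions to get τ_{X×Y}; counting gives |τ_{X×Y}| = 108.


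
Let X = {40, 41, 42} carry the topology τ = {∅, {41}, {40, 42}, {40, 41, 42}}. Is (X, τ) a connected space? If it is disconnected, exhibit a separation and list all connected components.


(X, τ) is disconnected; components = [{41}, {40, 42}].

Find clopen sets (U ∈ τ with X ∖ U ∈ τ):
  U = ∅, X ∖ U = {40, 41, 42} — both open, so U is clopen.
  U = {41}, X ∖ U = {40, 42} — both open, so U is clopen.
  U = {40, 42}, X ∖ U = {41} — both open, so U is clopen.
  U = {40, 41, 42}, X ∖ U = ∅ — both open, so U is clopen.
Nontrivial clopen(s) exist: e.g. {40, 42}. So (X, τ) is disconnected.
Compute connected components by grouping points that agree on all clopens:
  component: {41}
  component: {40, 42}


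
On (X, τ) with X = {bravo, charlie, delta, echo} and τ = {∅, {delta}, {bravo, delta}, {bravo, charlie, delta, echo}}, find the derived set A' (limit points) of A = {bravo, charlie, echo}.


A' = {charlie, echo}

For each x ∈ X, list the open sets U ∈ τ with x ∈ U, then check whether U ∩ (A ∖ {x}) ≠ ∅ for every such U.
  x = bravo: open {bravo, delta} ∋ x has {bravo, delta} ∩ (A ∖ {bravo}) = ∅, so x is NOT a limit point.
  x = charlie: opens ∋ x are {bravo, charlie, delta, echo}; each meets A ∖ {charlie}, so x IS a limit point.
  x = delta: open {delta} ∋ x has {delta} ∩ (A ∖ {delta}) = ∅, so x is NOT a limit point.
  x = echo: opens ∋ x are {bravo, charlie, delta, echo}; each meets A ∖ {echo}, so x IS a limit point.
Collecting: A' = {charlie, echo}.


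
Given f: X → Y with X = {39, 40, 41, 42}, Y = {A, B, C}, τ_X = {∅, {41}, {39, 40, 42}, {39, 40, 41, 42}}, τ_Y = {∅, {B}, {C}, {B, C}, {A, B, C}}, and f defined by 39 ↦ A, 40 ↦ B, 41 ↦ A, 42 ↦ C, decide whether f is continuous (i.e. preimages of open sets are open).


f is NOT continuous.

Compute f^{-1}(U) for each U ∈ τ_Y:
  U = ∅: f^{-1}(U) = ∅ ∈ τ_X ✓.
  U = {B}: f^{-1}(U) = {40} ∉ τ_X ✗.
  U = {C}: f^{-1}(U) = {42} ∉ τ_X ✗.
  U = {B, C}: f^{-1}(U) = {40, 42} ∉ τ_X ✗.
  U = {A, B, C}: f^{-1}(U) = {39, 40, 41, 42} ∈ τ_X ✓.
Found U = {B} with f^{-1}(U) = {40} not in τ_X. Therefore f is NOT continuous.


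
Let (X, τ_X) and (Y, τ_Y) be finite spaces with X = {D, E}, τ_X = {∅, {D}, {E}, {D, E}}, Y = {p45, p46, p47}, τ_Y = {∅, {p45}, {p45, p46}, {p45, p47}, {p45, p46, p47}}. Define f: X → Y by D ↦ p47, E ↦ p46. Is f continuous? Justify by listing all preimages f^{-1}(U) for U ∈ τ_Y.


f IS continuous.

Compute f^{-1}(U) for each U ∈ τ_Y:
  U = ∅: f^{-1}(U) = ∅ ∈ τ_X ✓.
  U = {p45}: f^{-1}(U) = ∅ ∈ τ_X ✓.
  U = {p45, p46}: f^{-1}(U) = {E} ∈ τ_X ✓.
  U = {p45, p47}: f^{-1}(U) = {D} ∈ τ_X ✓.
  U = {p45, p46, p47}: f^{-1}(U) = {D, E} ∈ τ_X ✓.
Every preimage lies in τ_X, so f IS continuous.


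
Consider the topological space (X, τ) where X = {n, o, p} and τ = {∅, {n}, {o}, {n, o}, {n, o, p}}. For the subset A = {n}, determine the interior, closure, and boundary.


int(A) = {n}, cl(A) = {n, p}, ∂A = {p}.

Closed sets in (X, τ) are complements of opens:
  closed(X, τ) = {∅, {p}, {n, p}, {o, p}, {n, o, p}}.
int(A) = ⋃ {U ∈ τ : U ⊆ A}. Opens contained in A: ∅, {n}.
Taking the union of these: int(A) = {n}.
cl(A) = ⋂ {C closed : A ⊆ C}. Closed sets containing A: {n, p}, {n, o, p}.
Intersecting these: cl(A) = {n, p}.
∂A = cl(A) ∖ int(A) = {n, p} ∖ {n} = {p}.


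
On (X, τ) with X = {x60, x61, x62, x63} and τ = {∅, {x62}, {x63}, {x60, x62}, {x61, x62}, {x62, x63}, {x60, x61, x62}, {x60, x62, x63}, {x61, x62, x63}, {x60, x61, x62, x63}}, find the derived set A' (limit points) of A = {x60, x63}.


A' = ∅

For each x ∈ X, list the open sets U ∈ τ with x ∈ U, then check whether U ∩ (A ∖ {x}) ≠ ∅ for every such U.
  x = x60: open {x60, x62} ∋ x has {x60, x62} ∩ (A ∖ {x60}) = ∅, so x is NOT a limit point.
  x = x61: open {x61, x62} ∋ x has {x61, x62} ∩ (A ∖ {x61}) = ∅, so x is NOT a limit point.
  x = x62: open {x62} ∋ x has {x62} ∩ (A ∖ {x62}) = ∅, so x is NOT a limit point.
  x = x63: open {x63} ∋ x has {x63} ∩ (A ∖ {x63}) = ∅, so x is NOT a limit point.
Collecting: A' = ∅.


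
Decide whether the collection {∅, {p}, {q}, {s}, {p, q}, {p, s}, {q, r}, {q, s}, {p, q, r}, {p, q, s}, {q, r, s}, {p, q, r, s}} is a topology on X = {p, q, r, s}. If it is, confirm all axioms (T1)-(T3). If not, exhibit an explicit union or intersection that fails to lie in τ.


τ IS a topology on X.

Axiom (T1): ∅ ∈ τ? Yes; X ∈ τ? Yes.
Axiom (T2/T3): check pairwise unions and intersections of members of τ.
All pairwise intersections and unions checked — each lies in τ. Therefore τ satisfies (T1), (T2), (T3): it IS a topology on X.


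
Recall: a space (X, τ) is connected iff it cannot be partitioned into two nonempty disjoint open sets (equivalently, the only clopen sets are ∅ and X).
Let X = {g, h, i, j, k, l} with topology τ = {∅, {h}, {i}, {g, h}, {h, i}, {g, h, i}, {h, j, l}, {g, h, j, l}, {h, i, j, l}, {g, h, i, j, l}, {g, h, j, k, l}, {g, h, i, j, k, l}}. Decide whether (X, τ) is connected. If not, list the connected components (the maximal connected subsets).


(X, τ) is disconnected; components = [{i}, {g, h, j, k, l}].

Find clopen sets (U ∈ τ with X ∖ U ∈ τ):
  U = ∅, X ∖ U = {g, h, i, j, k, l} — both open, so U is clopen.
  U = {i}, X ∖ U = {g, h, j, k, l} — both open, so U is clopen.
  U = {g, h, j, k, l}, X ∖ U = {i} — both open, so U is clopen.
  U = {g, h, i, j, k, l}, X ∖ U = ∅ — both open, so U is clopen.
Nontrivial clopen(s) exist: e.g. {i}. So (X, τ) is disconnected.
Compute connected components by grouping points that agree on all clopens:
  component: {i}
  component: {g, h, j, k, l}


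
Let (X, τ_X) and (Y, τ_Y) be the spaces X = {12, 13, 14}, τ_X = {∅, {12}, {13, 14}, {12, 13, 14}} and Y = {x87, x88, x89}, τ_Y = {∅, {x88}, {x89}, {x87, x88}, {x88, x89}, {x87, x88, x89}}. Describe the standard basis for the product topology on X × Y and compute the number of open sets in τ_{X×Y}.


Basis B = {∅ × ∅, {12} × {x88}, {12} × {x89}, {12} × {x87, x88}, {12} × {x88, x89}, {13, 14} × {x88}, {13, 14} × {x89}, {12} × {x87, x88, x89}, {12, 13, 14} × {x88}, {12, 13, 14} × {x89}, {13, 14} × {x87, x88}, {13, 14} × {x88, x89}, {12, 13, 14} × {x87, x88}, {12, 13, 14} × {x88, x89}, {13, 14} × {x87, x88, x89}, {12, 13, 14} × {x87, x88, x89}}; |τ_{X×Y}| = 36.

Enumerate products U × V with U ∈ τ_X, V ∈ τ_Y (deduplicated):
  ∅ × ∅ = {} (∅)
  {12} × {x88} = {(12,x88)}
  {12} × {x89} = {(12,x89)}
  {12} × {x87, x88} = {(12,x87), (12,x88)}
  {12} × {x88, x89} = {(12,x88), (12,x89)}
  {13, 14} × {x88} = {(13,x88), (14,x88)}
  {13, 14} × {x89} = {(13,x89), (14,x89)}
  {12} × {x87, x88, x89} = {(12,x87), (12,x88), (12,x89)}
  {12, 13, 14} × {x88} = {(12,x88), (13,x88), (14,x88)}
  {12, 13, 14} × {x89} = {(12,x89), (13,x89), (14,x89)}
  {13, 14} × {x87, x88} = {(13,x87), (13,x88), (14,x87), (14,x88)}
  {13, 14} × {x88, x89} = {(13,x88), (13,x89), (14,x88), (14,x89)}
  {12, 13, 14} × {x87, x88} = {(12,x87), (12,x88), (13,x87), (13,x88), (14,x87), (14,x88)}
  {12, 13, 14} × {x88, x89} = {(12,x88), (12,x89), (13,x88), (13,x89), (14,x88), (14,x89)}
  {13, 14} × {x87, x88, x89} = {(13,x87), (13,x88), (13,x89), (14,x87), (14,x88), (14,x89)}
  {12, 13, 14} × {x87, x88, x89} = {(12,x87), (12,x88), (12,x89), (13,x87), (13,x88), (13,x89), (14,x87), (14,x88), (14,x89)}
These 16 distinct sets form the basis B.
Close under arbitrary unions to get τ_{X×Y}; counting gives |τ_{X×Y}| = 36.


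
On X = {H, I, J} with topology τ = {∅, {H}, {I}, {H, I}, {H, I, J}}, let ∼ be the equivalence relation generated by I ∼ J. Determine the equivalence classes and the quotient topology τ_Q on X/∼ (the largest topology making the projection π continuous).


X/∼ = {[H], [I=J]}; |τ_Q| = 3.

Equivalence classes: [H], [I=J].
Quotient map π: X → X/∼ sends H ↦ [H], I ↦ [I=J], J ↦ [I=J].
For each subset V ⊆ X/∼, compute π^{-1}(V) ⊆ X and check whether π^{-1}(V) ∈ τ. V is open in τ_Q iff π^{-1}(V) ∈ τ.
  V = {}: π^{-1}(V) = ∅ ∈ τ ✓.
  V = {[H]}: π^{-1}(V) = {H} ∈ τ ✓.
  V = {[I=J]}: π^{-1}(V) = {I, J} ∉ τ ✗.
  V = {[H], [I=J]}: π^{-1}(V) = {H, I, J} ∈ τ ✓.
Open sets in the quotient: τ_Q = {{}, {[H]}, {[H], [I=J]}} (3 elements).


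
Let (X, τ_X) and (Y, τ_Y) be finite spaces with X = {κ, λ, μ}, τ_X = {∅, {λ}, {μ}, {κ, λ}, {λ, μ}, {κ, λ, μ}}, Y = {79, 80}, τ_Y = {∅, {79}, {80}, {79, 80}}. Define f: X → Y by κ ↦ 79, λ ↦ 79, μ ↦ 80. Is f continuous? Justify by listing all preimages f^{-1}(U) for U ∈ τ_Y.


f IS continuous.

Compute f^{-1}(U) for each U ∈ τ_Y:
  U = ∅: f^{-1}(U) = ∅ ∈ τ_X ✓.
  U = {79}: f^{-1}(U) = {κ, λ} ∈ τ_X ✓.
  U = {80}: f^{-1}(U) = {μ} ∈ τ_X ✓.
  U = {79, 80}: f^{-1}(U) = {κ, λ, μ} ∈ τ_X ✓.
Every preimage lies in τ_X, so f IS continuous.


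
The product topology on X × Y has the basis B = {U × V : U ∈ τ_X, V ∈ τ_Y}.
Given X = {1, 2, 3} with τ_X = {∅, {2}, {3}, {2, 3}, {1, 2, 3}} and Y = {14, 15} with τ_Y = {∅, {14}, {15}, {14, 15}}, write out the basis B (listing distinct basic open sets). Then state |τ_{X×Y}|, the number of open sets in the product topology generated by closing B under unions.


Basis B = {∅ × ∅, {2} × {14}, {2} × {15}, {3} × {14}, {3} × {15}, {2} × {14, 15}, {2, 3} × {14}, {2, 3} × {15}, {3} × {14, 15}, {1, 2, 3} × {14}, {1, 2, 3} × {15}, {2, 3} × {14, 15}, {1, 2, 3} × {14, 15}}; |τ_{X×Y}| = 25.

Enumerate products U × V with U ∈ τ_X, V ∈ τ_Y (deduplicated):
  ∅ × ∅ = {} (∅)
  {2} × {14} = {(2,14)}
  {2} × {15} = {(2,15)}
  {3} × {14} = {(3,14)}
  {3} × {15} = {(3,15)}
  {2} × {14, 15} = {(2,14), (2,15)}
  {2, 3} × {14} = {(2,14), (3,14)}
  {2, 3} × {15} = {(2,15), (3,15)}
  {3} × {14, 15} = {(3,14), (3,15)}
  {1, 2, 3} × {14} = {(1,14), (2,14), (3,14)}
  {1, 2, 3} × {15} = {(1,15), (2,15), (3,15)}
  {2, 3} × {14, 15} = {(2,14), (2,15), (3,14), (3,15)}
  {1, 2, 3} × {14, 15} = {(1,14), (1,15), (2,14), (2,15), (3,14), (3,15)}
These 13 distinct sets form the basis B.
Close under arbitrary unions to get τ_{X×Y}; counting gives |τ_{X×Y}| = 25.


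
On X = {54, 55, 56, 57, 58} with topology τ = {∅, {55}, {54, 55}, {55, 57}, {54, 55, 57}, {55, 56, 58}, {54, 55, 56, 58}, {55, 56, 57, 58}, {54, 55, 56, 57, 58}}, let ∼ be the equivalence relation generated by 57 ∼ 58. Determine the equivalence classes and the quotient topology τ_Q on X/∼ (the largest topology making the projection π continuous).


X/∼ = {[54], [55], [56], [57=58]}; |τ_Q| = 5.

Equivalence classes: [54], [55], [56], [57=58].
Quotient map π: X → X/∼ sends 54 ↦ [54], 55 ↦ [55], 56 ↦ [56], 57 ↦ [57=58], 58 ↦ [57=58].
For each subset V ⊆ X/∼, compute π^{-1}(V) ⊆ X and check whether π^{-1}(V) ∈ τ. V is open in τ_Q iff π^{-1}(V) ∈ τ.
  V = {}: π^{-1}(V) = ∅ ∈ τ ✓.
  V = {[54]}: π^{-1}(V) = {54} ∉ τ ✗.
  V = {[55]}: π^{-1}(V) = {55} ∈ τ ✓.
  V = {[54], [55]}: π^{-1}(V) = {54, 55} ∈ τ ✓.
  V = {[56]}: π^{-1}(V) = {56} ∉ τ ✗.
  V = {[54], [56]}: π^{-1}(V) = {54, 56} ∉ τ ✗.
  V = {[55], [56]}: π^{-1}(V) = {55, 56} ∉ τ ✗.
  V = {[54], [55], [56]}: π^{-1}(V) = {54, 55, 56} ∉ τ ✗.
  V = {[57=58]}: π^{-1}(V) = {57, 58} ∉ τ ✗.
  V = {[54], [57=58]}: π^{-1}(V) = {54, 57, 58} ∉ τ ✗.
  V = {[55], [57=58]}: π^{-1}(V) = {55, 57, 58} ∉ τ ✗.
  V = {[54], [55], [57=58]}: π^{-1}(V) = {54, 55, 57, 58} ∉ τ ✗.
  V = {[56], [57=58]}: π^{-1}(V) = {56, 57, 58} ∉ τ ✗.
  V = {[54], [56], [57=58]}: π^{-1}(V) = {54, 56, 57, 58} ∉ τ ✗.
  V = {[55], [56], [57=58]}: π^{-1}(V) = {55, 56, 57, 58} ∈ τ ✓.
  V = {[54], [55], [56], [57=58]}: π^{-1}(V) = {54, 55, 56, 57, 58} ∈ τ ✓.
Open sets in the quotient: τ_Q = {{}, {[55]}, {[54], [55]}, {[55], [56], [57=58]}, {[54], [55], [56], [57=58]}} (5 elements).


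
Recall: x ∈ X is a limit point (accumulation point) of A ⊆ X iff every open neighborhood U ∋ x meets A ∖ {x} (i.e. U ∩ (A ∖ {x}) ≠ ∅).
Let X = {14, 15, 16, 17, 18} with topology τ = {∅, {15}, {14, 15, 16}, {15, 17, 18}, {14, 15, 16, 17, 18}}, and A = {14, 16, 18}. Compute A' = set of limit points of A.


A' = {14, 16, 17}

For each x ∈ X, list the open sets U ∈ τ with x ∈ U, then check whether U ∩ (A ∖ {x}) ≠ ∅ for every such U.
  x = 14: opens ∋ x are {14, 15, 16}, {14, 15, 16, 17, 18}; each meets A ∖ {14}, so x IS a limit point.
  x = 15: open {15} ∋ x has {15} ∩ (A ∖ {15}) = ∅, so x is NOT a limit point.
  x = 16: opens ∋ x are {14, 15, 16}, {14, 15, 16, 17, 18}; each meets A ∖ {16}, so x IS a limit point.
  x = 17: opens ∋ x are {15, 17, 18}, {14, 15, 16, 17, 18}; each meets A ∖ {17}, so x IS a limit point.
  x = 18: open {15, 17, 18} ∋ x has {15, 17, 18} ∩ (A ∖ {18}) = ∅, so x is NOT a limit point.
Collecting: A' = {14, 16, 17}.


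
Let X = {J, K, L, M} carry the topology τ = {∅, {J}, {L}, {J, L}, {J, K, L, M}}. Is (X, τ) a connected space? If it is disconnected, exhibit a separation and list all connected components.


(X, τ) is connected.

Find clopen sets (U ∈ τ with X ∖ U ∈ τ):
  U = ∅, X ∖ U = {J, K, L, M} — both open, so U is clopen.
  U = {J, K, L, M}, X ∖ U = ∅ — both open, so U is clopen.
Only trivial clopens (∅ and X) exist, so (X, τ) is connected.
Compute connected components by grouping points that agree on all clopens:
  component: {J, K, L, M}


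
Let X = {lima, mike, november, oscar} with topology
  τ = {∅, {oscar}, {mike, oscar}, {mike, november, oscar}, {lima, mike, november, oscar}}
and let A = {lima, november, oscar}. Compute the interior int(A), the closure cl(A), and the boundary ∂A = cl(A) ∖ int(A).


int(A) = {oscar}, cl(A) = {lima, mike, november, oscar}, ∂A = {lima, mike, november}.

Closed sets in (X, τ) are complements of opens:
  closed(X, τ) = {∅, {lima}, {lima, november}, {lima, mike, november}, {lima, mike, november, oscar}}.
int(A) = ⋃ {U ∈ τ : U ⊆ A}. Opens contained in A: ∅, {oscar}.
Taking the union of these: int(A) = {oscar}.
cl(A) = ⋂ {C closed : A ⊆ C}. Closed sets containing A: {lima, mike, november, oscar}.
Intersecting these: cl(A) = {lima, mike, november, oscar}.
∂A = cl(A) ∖ int(A) = {lima, mike, november, oscar} ∖ {oscar} = {lima, mike, november}.


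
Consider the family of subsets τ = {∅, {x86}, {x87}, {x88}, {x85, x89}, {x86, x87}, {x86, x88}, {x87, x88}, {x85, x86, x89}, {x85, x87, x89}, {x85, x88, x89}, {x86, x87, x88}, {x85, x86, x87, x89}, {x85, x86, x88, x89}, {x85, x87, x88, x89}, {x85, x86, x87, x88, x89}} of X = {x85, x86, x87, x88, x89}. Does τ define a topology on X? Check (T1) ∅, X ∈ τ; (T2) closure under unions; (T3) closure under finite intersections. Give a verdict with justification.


τ IS a topology on X.

Axiom (T1): ∅ ∈ τ? Yes; X ∈ τ? Yes.
Axiom (T2/T3): check pairwise unions and intersections of members of τ.
All pairwise intersections and unions checked — each lies in τ. Therefore τ satisfies (T1), (T2), (T3): it IS a topology on X.


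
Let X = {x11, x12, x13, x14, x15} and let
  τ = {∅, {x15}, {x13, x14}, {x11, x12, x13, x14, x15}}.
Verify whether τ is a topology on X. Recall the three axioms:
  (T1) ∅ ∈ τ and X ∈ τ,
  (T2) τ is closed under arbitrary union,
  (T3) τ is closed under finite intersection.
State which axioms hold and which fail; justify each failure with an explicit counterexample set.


τ is NOT a topology on X.

Axiom (T1): ∅ ∈ τ? Yes; X ∈ τ? Yes.
Axiom (T2/T3): check pairwise unions and intersections of members of τ.
Counterexample for (T2): {x15} ∪ {x13, x14} = {x13, x14, x15} ∉ τ. Therefore τ is NOT a topology.


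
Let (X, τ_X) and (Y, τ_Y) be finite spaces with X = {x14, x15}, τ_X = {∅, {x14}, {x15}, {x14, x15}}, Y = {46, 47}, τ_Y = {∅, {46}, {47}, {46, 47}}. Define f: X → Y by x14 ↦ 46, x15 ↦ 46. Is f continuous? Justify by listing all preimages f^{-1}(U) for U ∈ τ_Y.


f IS continuous.

Compute f^{-1}(U) for each U ∈ τ_Y:
  U = ∅: f^{-1}(U) = ∅ ∈ τ_X ✓.
  U = {46}: f^{-1}(U) = {x14, x15} ∈ τ_X ✓.
  U = {47}: f^{-1}(U) = ∅ ∈ τ_X ✓.
  U = {46, 47}: f^{-1}(U) = {x14, x15} ∈ τ_X ✓.
Every preimage lies in τ_X, so f IS continuous.


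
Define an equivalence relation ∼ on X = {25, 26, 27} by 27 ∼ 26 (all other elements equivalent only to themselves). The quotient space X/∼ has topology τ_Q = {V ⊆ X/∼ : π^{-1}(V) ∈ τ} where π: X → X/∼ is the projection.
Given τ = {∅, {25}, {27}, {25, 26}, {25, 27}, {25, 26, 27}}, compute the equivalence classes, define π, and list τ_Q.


X/∼ = {[25], [26=27]}; |τ_Q| = 3.

Equivalence classes: [25], [26=27].
Quotient map π: X → X/∼ sends 25 ↦ [25], 26 ↦ [26=27], 27 ↦ [26=27].
For each subset V ⊆ X/∼, compute π^{-1}(V) ⊆ X and check whether π^{-1}(V) ∈ τ. V is open in τ_Q iff π^{-1}(V) ∈ τ.
  V = {}: π^{-1}(V) = ∅ ∈ τ ✓.
  V = {[25]}: π^{-1}(V) = {25} ∈ τ ✓.
  V = {[26=27]}: π^{-1}(V) = {26, 27} ∉ τ ✗.
  V = {[25], [26=27]}: π^{-1}(V) = {25, 26, 27} ∈ τ ✓.
Open sets in the quotient: τ_Q = {{}, {[25]}, {[25], [26=27]}} (3 elements).


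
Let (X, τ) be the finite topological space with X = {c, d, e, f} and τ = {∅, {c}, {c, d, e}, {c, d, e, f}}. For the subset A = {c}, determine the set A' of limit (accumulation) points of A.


A' = {d, e, f}

For each x ∈ X, list the open sets U ∈ τ with x ∈ U, then check whether U ∩ (A ∖ {x}) ≠ ∅ for every such U.
  x = c: open {c} ∋ x has {c} ∩ (A ∖ {c}) = ∅, so x is NOT a limit point.
  x = d: opens ∋ x are {c, d, e}, {c, d, e, f}; each meets A ∖ {d}, so x IS a limit point.
  x = e: opens ∋ x are {c, d, e}, {c, d, e, f}; each meets A ∖ {e}, so x IS a limit point.
  x = f: opens ∋ x are {c, d, e, f}; each meets A ∖ {f}, so x IS a limit point.
Collecting: A' = {d, e, f}.


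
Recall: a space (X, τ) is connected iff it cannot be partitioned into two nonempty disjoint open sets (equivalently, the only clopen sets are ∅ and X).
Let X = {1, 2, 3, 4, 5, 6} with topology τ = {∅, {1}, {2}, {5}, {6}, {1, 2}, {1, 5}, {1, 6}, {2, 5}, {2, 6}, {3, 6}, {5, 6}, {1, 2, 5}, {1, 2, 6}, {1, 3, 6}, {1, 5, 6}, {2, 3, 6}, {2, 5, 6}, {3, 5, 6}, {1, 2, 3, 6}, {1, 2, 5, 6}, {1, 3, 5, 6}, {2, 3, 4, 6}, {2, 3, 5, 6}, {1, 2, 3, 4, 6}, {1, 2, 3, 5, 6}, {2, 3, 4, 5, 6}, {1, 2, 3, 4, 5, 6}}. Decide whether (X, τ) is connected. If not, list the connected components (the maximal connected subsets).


(X, τ) is disconnected; components = [{1}, {5}, {2, 3, 4, 6}].

Find clopen sets (U ∈ τ with X ∖ U ∈ τ):
  U = ∅, X ∖ U = {1, 2, 3, 4, 5, 6} — both open, so U is clopen.
  U = {1}, X ∖ U = {2, 3, 4, 5, 6} — both open, so U is clopen.
  U = {5}, X ∖ U = {1, 2, 3, 4, 6} — both open, so U is clopen.
  U = {1, 5}, X ∖ U = {2, 3, 4, 6} — both open, so U is clopen.
  U = {2, 3, 4, 6}, X ∖ U = {1, 5} — both open, so U is clopen.
  U = {1, 2, 3, 4, 6}, X ∖ U = {5} — both open, so U is clopen.
  U = {2, 3, 4, 5, 6}, X ∖ U = {1} — both open, so U is clopen.
  U = {1, 2, 3, 4, 5, 6}, X ∖ U = ∅ — both open, so U is clopen.
Nontrivial clopen(s) exist: e.g. {1}. So (X, τ) is disconnected.
Compute connected components by grouping points that agree on all clopens:
  component: {1}
  component: {5}
  component: {2, 3, 4, 6}


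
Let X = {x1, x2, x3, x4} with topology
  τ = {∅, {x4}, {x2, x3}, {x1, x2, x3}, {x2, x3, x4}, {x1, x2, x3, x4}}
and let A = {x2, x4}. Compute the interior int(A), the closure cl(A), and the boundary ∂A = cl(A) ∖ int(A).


int(A) = {x4}, cl(A) = {x1, x2, x3, x4}, ∂A = {x1, x2, x3}.

Closed sets in (X, τ) are complements of opens:
  closed(X, τ) = {∅, {x1}, {x4}, {x1, x4}, {x1, x2, x3}, {x1, x2, x3, x4}}.
int(A) = ⋃ {U ∈ τ : U ⊆ A}. Opens contained in A: ∅, {x4}.
Taking the union of these: int(A) = {x4}.
cl(A) = ⋂ {C closed : A ⊆ C}. Closed sets containing A: {x1, x2, x3, x4}.
Intersecting these: cl(A) = {x1, x2, x3, x4}.
∂A = cl(A) ∖ int(A) = {x1, x2, x3, x4} ∖ {x4} = {x1, x2, x3}.


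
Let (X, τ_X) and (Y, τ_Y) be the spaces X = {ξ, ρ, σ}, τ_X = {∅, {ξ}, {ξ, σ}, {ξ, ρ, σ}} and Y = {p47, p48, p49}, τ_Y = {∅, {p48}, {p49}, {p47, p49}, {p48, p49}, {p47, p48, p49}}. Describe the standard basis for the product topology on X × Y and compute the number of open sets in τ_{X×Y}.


Basis B = {∅ × ∅, {ξ} × {p48}, {ξ} × {p49}, {ξ} × {p47, p49}, {ξ} × {p48, p49}, {ξ, σ} × {p48}, {ξ, σ} × {p49}, {ξ} × {p47, p48, p49}, {ξ, ρ, σ} × {p48}, {ξ, ρ, σ} × {p49}, {ξ, σ} × {p47, p49}, {ξ, σ} × {p48, p49}, {ξ, σ} × {p47, p48, p49}, {ξ, ρ, σ} × {p47, p49}, {ξ, ρ, σ} × {p48, p49}, {ξ, ρ, σ} × {p47, p48, p49}}; |τ_{X×Y}| = 40.

Enumerate products U × V with U ∈ τ_X, V ∈ τ_Y (deduplicated):
  ∅ × ∅ = {} (∅)
  {ξ} × {p48} = {(ξ,p48)}
  {ξ} × {p49} = {(ξ,p49)}
  {ξ} × {p47, p49} = {(ξ,p47), (ξ,p49)}
  {ξ} × {p48, p49} = {(ξ,p48), (ξ,p49)}
  {ξ, σ} × {p48} = {(ξ,p48), (σ,p48)}
  {ξ, σ} × {p49} = {(ξ,p49), (σ,p49)}
  {ξ} × {p47, p48, p49} = {(ξ,p47), (ξ,p48), (ξ,p49)}
  {ξ, ρ, σ} × {p48} = {(ξ,p48), (ρ,p48), (σ,p48)}
  {ξ, ρ, σ} × {p49} = {(ξ,p49), (ρ,p49), (σ,p49)}
  {ξ, σ} × {p47, p49} = {(ξ,p47), (ξ,p49), (σ,p47), (σ,p49)}
  {ξ, σ} × {p48, p49} = {(ξ,p48), (ξ,p49), (σ,p48), (σ,p49)}
  {ξ, σ} × {p47, p48, p49} = {(ξ,p47), (ξ,p48), (ξ,p49), (σ,p47), (σ,p48), (σ,p49)}
  {ξ, ρ, σ} × {p47, p49} = {(ξ,p47), (ξ,p49), (ρ,p47), (ρ,p49), (σ,p47), (σ,p49)}
  {ξ, ρ, σ} × {p48, p49} = {(ξ,p48), (ξ,p49), (ρ,p48), (ρ,p49), (σ,p48), (σ,p49)}
  {ξ, ρ, σ} × {p47, p48, p49} = {(ξ,p47), (ξ,p48), (ξ,p49), (ρ,p47), (ρ,p48), (ρ,p49), (σ,p47), (σ,p48), (σ,p49)}
These 16 distinct sets form the basis B.
Close under arbitrary unions to get τ_{X×Y}; counting gives |τ_{X×Y}| = 40.


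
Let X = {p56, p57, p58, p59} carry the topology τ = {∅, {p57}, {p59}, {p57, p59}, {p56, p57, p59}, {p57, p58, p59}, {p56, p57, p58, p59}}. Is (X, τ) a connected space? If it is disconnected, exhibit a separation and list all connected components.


(X, τ) is connected.

Find clopen sets (U ∈ τ with X ∖ U ∈ τ):
  U = ∅, X ∖ U = {p56, p57, p58, p59} — both open, so U is clopen.
  U = {p56, p57, p58, p59}, X ∖ U = ∅ — both open, so U is clopen.
Only trivial clopens (∅ and X) exist, so (X, τ) is connected.
Compute connected components by grouping points that agree on all clopens:
  component: {p56, p57, p58, p59}


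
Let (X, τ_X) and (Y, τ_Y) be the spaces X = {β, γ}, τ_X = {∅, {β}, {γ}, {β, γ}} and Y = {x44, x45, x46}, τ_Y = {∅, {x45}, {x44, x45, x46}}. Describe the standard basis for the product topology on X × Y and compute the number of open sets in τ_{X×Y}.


Basis B = {∅ × ∅, {β} × {x45}, {γ} × {x45}, {β, γ} × {x45}, {β} × {x44, x45, x46}, {γ} × {x44, x45, x46}, {β, γ} × {x44, x45, x46}}; |τ_{X×Y}| = 9.

Enumerate products U × V with U ∈ τ_X, V ∈ τ_Y (deduplicated):
  ∅ × ∅ = {} (∅)
  {β} × {x45} = {(β,x45)}
  {γ} × {x45} = {(γ,x45)}
  {β, γ} × {x45} = {(β,x45), (γ,x45)}
  {β} × {x44, x45, x46} = {(β,x44), (β,x45), (β,x46)}
  {γ} × {x44, x45, x46} = {(γ,x44), (γ,x45), (γ,x46)}
  {β, γ} × {x44, x45, x46} = {(β,x44), (β,x45), (β,x46), (γ,x44), (γ,x45), (γ,x46)}
These 7 distinct sets form the basis B.
Close under arbitrary unions to get τ_{X×Y}; counting gives |τ_{X×Y}| = 9.


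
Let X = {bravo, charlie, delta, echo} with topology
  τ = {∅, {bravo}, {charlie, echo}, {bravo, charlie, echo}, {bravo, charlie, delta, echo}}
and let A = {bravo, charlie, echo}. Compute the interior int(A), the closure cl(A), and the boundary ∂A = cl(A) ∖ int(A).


int(A) = {bravo, charlie, echo}, cl(A) = {bravo, charlie, delta, echo}, ∂A = {delta}.

Closed sets in (X, τ) are complements of opens:
  closed(X, τ) = {∅, {delta}, {bravo, delta}, {charlie, delta, echo}, {bravo, charlie, delta, echo}}.
int(A) = ⋃ {U ∈ τ : U ⊆ A}. Opens contained in A: ∅, {bravo}, {charlie, echo}, {bravo, charlie, echo}.
Taking the union of these: int(A) = {bravo, charlie, echo}.
cl(A) = ⋂ {C closed : A ⊆ C}. Closed sets containing A: {bravo, charlie, delta, echo}.
Intersecting these: cl(A) = {bravo, charlie, delta, echo}.
∂A = cl(A) ∖ int(A) = {bravo, charlie, delta, echo} ∖ {bravo, charlie, echo} = {delta}.


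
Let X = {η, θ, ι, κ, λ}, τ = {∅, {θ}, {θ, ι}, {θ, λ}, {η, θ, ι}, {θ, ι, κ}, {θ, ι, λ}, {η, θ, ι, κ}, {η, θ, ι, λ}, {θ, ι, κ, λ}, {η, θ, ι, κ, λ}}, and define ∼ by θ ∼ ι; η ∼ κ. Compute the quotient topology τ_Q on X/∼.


X/∼ = {[η=κ], [θ=ι], [λ]}; |τ_Q| = 5.

Equivalence classes: [η=κ], [θ=ι], [λ].
Quotient map π: X → X/∼ sends η ↦ [η=κ], θ ↦ [θ=ι], ι ↦ [θ=ι], κ ↦ [η=κ], λ ↦ [λ].
For each subset V ⊆ X/∼, compute π^{-1}(V) ⊆ X and check whether π^{-1}(V) ∈ τ. V is open in τ_Q iff π^{-1}(V) ∈ τ.
  V = {}: π^{-1}(V) = ∅ ∈ τ ✓.
  V = {[η=κ]}: π^{-1}(V) = {η, κ} ∉ τ ✗.
  V = {[θ=ι]}: π^{-1}(V) = {θ, ι} ∈ τ ✓.
  V = {[η=κ], [θ=ι]}: π^{-1}(V) = {η, θ, ι, κ} ∈ τ ✓.
  V = {[λ]}: π^{-1}(V) = {λ} ∉ τ ✗.
  V = {[η=κ], [λ]}: π^{-1}(V) = {η, κ, λ} ∉ τ ✗.
  V = {[θ=ι], [λ]}: π^{-1}(V) = {θ, ι, λ} ∈ τ ✓.
  V = {[η=κ], [θ=ι], [λ]}: π^{-1}(V) = {η, θ, ι, κ, λ} ∈ τ ✓.
Open sets in the quotient: τ_Q = {{}, {[θ=ι]}, {[η=κ], [θ=ι]}, {[θ=ι], [λ]}, {[η=κ], [θ=ι], [λ]}} (5 elements).


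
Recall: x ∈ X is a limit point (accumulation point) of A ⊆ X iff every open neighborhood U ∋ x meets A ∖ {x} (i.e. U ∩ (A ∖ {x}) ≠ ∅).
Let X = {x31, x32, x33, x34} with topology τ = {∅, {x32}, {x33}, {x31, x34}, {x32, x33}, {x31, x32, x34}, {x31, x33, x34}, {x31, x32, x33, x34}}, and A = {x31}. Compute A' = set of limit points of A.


A' = {x34}

For each x ∈ X, list the open sets U ∈ τ with x ∈ U, then check whether U ∩ (A ∖ {x}) ≠ ∅ for every such U.
  x = x31: open {x31, x34} ∋ x has {x31, x34} ∩ (A ∖ {x31}) = ∅, so x is NOT a limit point.
  x = x32: open {x32} ∋ x has {x32} ∩ (A ∖ {x32}) = ∅, so x is NOT a limit point.
  x = x33: open {x33} ∋ x has {x33} ∩ (A ∖ {x33}) = ∅, so x is NOT a limit point.
  x = x34: opens ∋ x are {x31, x34}, {x31, x32, x34}, {x31, x33, x34}, {x31, x32, x33, x34}; each meets A ∖ {x34}, so x IS a limit point.
Collecting: A' = {x34}.


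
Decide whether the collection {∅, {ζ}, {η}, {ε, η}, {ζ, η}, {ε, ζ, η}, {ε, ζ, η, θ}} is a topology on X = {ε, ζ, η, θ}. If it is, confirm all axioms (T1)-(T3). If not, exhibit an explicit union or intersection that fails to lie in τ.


τ IS a topology on X.

Axiom (T1): ∅ ∈ τ? Yes; X ∈ τ? Yes.
Axiom (T2/T3): check pairwise unions and intersections of members of τ.
All pairwise intersections and unions checked — each lies in τ. Therefore τ satisfies (T1), (T2), (T3): it IS a topology on X.


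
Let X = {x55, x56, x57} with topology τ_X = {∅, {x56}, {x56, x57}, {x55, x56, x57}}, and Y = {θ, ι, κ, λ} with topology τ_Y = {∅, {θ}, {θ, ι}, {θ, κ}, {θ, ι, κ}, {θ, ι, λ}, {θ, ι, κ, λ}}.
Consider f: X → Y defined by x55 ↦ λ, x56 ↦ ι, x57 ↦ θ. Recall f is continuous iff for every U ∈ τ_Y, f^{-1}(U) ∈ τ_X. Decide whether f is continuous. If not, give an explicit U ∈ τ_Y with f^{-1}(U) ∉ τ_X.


f is NOT continuous.

Compute f^{-1}(U) for each U ∈ τ_Y:
  U = ∅: f^{-1}(U) = ∅ ∈ τ_X ✓.
  U = {θ}: f^{-1}(U) = {x57} ∉ τ_X ✗.
  U = {θ, ι}: f^{-1}(U) = {x56, x57} ∈ τ_X ✓.
  U = {θ, κ}: f^{-1}(U) = {x57} ∉ τ_X ✗.
  U = {θ, ι, κ}: f^{-1}(U) = {x56, x57} ∈ τ_X ✓.
  U = {θ, ι, λ}: f^{-1}(U) = {x55, x56, x57} ∈ τ_X ✓.
  U = {θ, ι, κ, λ}: f^{-1}(U) = {x55, x56, x57} ∈ τ_X ✓.
Found U = {θ} with f^{-1}(U) = {x57} not in τ_X. Therefore f is NOT continuous.


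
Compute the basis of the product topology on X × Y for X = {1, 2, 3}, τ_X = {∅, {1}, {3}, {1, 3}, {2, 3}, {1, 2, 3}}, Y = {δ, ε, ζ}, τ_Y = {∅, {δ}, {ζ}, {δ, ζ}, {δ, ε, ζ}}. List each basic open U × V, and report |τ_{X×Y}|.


Basis B = {∅ × ∅, {1} × {δ}, {1} × {ζ}, {3} × {δ}, {3} × {ζ}, {1} × {δ, ζ}, {1, 3} × {δ}, {1, 3} × {ζ}, {2, 3} × {δ}, {2, 3} × {ζ}, {3} × {δ, ζ}, {1} × {δ, ε, ζ}, {1, 2, 3} × {δ}, {1, 2, 3} × {ζ}, {3} × {δ, ε, ζ}, {1, 3} × {δ, ζ}, {2, 3} × {δ, ζ}, {1, 3} × {δ, ε, ζ}, {1, 2, 3} × {δ, ζ}, {2, 3} × {δ, ε, ζ}, {1, 2, 3} × {δ, ε, ζ}}; |τ_{X×Y}| = 70.

Enumerate products U × V with U ∈ τ_X, V ∈ τ_Y (deduplicated):
  ∅ × ∅ = {} (∅)
  {1} × {δ} = {(1,δ)}
  {1} × {ζ} = {(1,ζ)}
  {3} × {δ} = {(3,δ)}
  {3} × {ζ} = {(3,ζ)}
  {1} × {δ, ζ} = {(1,δ), (1,ζ)}
  {1, 3} × {δ} = {(1,δ), (3,δ)}
  {1, 3} × {ζ} = {(1,ζ), (3,ζ)}
  {2, 3} × {δ} = {(2,δ), (3,δ)}
  {2, 3} × {ζ} = {(2,ζ), (3,ζ)}
  {3} × {δ, ζ} = {(3,δ), (3,ζ)}
  {1} × {δ, ε, ζ} = {(1,δ), (1,ε), (1,ζ)}
  {1, 2, 3} × {δ} = {(1,δ), (2,δ), (3,δ)}
  {1, 2, 3} × {ζ} = {(1,ζ), (2,ζ), (3,ζ)}
  {3} × {δ, ε, ζ} = {(3,δ), (3,ε), (3,ζ)}
  {1, 3} × {δ, ζ} = {(1,δ), (1,ζ), (3,δ), (3,ζ)}
  {2, 3} × {δ, ζ} = {(2,δ), (2,ζ), (3,δ), (3,ζ)}
  {1, 3} × {δ, ε, ζ} = {(1,δ), (1,ε), (1,ζ), (3,δ), (3,ε), (3,ζ)}
  {1, 2, 3} × {δ, ζ} = {(1,δ), (1,ζ), (2,δ), (2,ζ), (3,δ), (3,ζ)}
  {2, 3} × {δ, ε, ζ} = {(2,δ), (2,ε), (2,ζ), (3,δ), (3,ε), (3,ζ)}
  {1, 2, 3} × {δ, ε, ζ} = {(1,δ), (1,ε), (1,ζ), (2,δ), (2,ε), (2,ζ), (3,δ), (3,ε), (3,ζ)}
These 21 distinct sets form the basis B.
Close under arbitrary unions to get τ_{X×Y}; counting gives |τ_{X×Y}| = 70.


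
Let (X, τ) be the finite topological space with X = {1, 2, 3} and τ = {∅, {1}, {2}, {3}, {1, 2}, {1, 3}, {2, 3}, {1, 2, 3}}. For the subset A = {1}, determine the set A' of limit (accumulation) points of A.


A' = ∅

For each x ∈ X, list the open sets U ∈ τ with x ∈ U, then check whether U ∩ (A ∖ {x}) ≠ ∅ for every such U.
  x = 1: open {1} ∋ x has {1} ∩ (A ∖ {1}) = ∅, so x is NOT a limit point.
  x = 2: open {2} ∋ x has {2} ∩ (A ∖ {2}) = ∅, so x is NOT a limit point.
  x = 3: open {3} ∋ x has {3} ∩ (A ∖ {3}) = ∅, so x is NOT a limit point.
Collecting: A' = ∅.


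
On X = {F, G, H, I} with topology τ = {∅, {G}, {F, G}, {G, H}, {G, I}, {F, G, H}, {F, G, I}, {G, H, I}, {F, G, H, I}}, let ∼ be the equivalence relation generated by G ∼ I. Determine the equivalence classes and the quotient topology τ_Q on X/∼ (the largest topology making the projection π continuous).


X/∼ = {[F], [G=I], [H]}; |τ_Q| = 5.

Equivalence classes: [F], [G=I], [H].
Quotient map π: X → X/∼ sends F ↦ [F], G ↦ [G=I], H ↦ [H], I ↦ [G=I].
For each subset V ⊆ X/∼, compute π^{-1}(V) ⊆ X and check whether π^{-1}(V) ∈ τ. V is open in τ_Q iff π^{-1}(V) ∈ τ.
  V = {}: π^{-1}(V) = ∅ ∈ τ ✓.
  V = {[F]}: π^{-1}(V) = {F} ∉ τ ✗.
  V = {[G=I]}: π^{-1}(V) = {G, I} ∈ τ ✓.
  V = {[F], [G=I]}: π^{-1}(V) = {F, G, I} ∈ τ ✓.
  V = {[H]}: π^{-1}(V) = {H} ∉ τ ✗.
  V = {[F], [H]}: π^{-1}(V) = {F, H} ∉ τ ✗.
  V = {[G=I], [H]}: π^{-1}(V) = {G, H, I} ∈ τ ✓.
  V = {[F], [G=I], [H]}: π^{-1}(V) = {F, G, H, I} ∈ τ ✓.
Open sets in the quotient: τ_Q = {{}, {[G=I]}, {[F], [G=I]}, {[G=I], [H]}, {[F], [G=I], [H]}} (5 elements).


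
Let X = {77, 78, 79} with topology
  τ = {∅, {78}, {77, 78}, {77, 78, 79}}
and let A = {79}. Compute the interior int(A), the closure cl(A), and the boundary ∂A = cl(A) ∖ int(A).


int(A) = ∅, cl(A) = {79}, ∂A = {79}.

Closed sets in (X, τ) are complements of opens:
  closed(X, τ) = {∅, {79}, {77, 79}, {77, 78, 79}}.
int(A) = ⋃ {U ∈ τ : U ⊆ A}. Opens contained in A: ∅.
Taking the union of these: int(A) = ∅.
cl(A) = ⋂ {C closed : A ⊆ C}. Closed sets containing A: {79}, {77, 79}, {77, 78, 79}.
Intersecting these: cl(A) = {79}.
∂A = cl(A) ∖ int(A) = {79} ∖ ∅ = {79}.


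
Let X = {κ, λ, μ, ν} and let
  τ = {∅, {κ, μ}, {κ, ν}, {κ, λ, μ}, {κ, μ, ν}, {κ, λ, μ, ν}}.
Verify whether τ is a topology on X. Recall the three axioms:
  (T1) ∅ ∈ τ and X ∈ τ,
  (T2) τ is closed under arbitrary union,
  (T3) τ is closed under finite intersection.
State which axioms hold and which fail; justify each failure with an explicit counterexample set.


τ is NOT a topology on X.

Axiom (T1): ∅ ∈ τ? Yes; X ∈ τ? Yes.
Axiom (T2/T3): check pairwise unions and intersections of members of τ.
Counterexample for (T3): {κ, μ} ∩ {κ, ν} = {κ} ∉ τ. Therefore τ is NOT a topology.


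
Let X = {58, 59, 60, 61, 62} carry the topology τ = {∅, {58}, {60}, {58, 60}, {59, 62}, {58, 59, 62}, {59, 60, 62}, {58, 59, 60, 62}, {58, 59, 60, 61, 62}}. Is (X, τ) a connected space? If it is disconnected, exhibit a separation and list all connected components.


(X, τ) is connected.

Find clopen sets (U ∈ τ with X ∖ U ∈ τ):
  U = ∅, X ∖ U = {58, 59, 60, 61, 62} — both open, so U is clopen.
  U = {58, 59, 60, 61, 62}, X ∖ U = ∅ — both open, so U is clopen.
Only trivial clopens (∅ and X) exist, so (X, τ) is connected.
Compute connected components by grouping points that agree on all clopens:
  component: {58, 59, 60, 61, 62}


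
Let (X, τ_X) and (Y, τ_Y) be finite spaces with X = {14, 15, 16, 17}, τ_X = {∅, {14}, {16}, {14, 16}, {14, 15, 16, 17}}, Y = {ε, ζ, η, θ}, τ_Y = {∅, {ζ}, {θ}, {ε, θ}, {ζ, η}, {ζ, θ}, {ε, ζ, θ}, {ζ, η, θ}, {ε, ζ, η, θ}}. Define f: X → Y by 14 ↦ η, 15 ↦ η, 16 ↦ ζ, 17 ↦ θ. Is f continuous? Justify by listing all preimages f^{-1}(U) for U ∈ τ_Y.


f is NOT continuous.

Compute f^{-1}(U) for each U ∈ τ_Y:
  U = ∅: f^{-1}(U) = ∅ ∈ τ_X ✓.
  U = {ζ}: f^{-1}(U) = {16} ∈ τ_X ✓.
  U = {θ}: f^{-1}(U) = {17} ∉ τ_X ✗.
  U = {ε, θ}: f^{-1}(U) = {17} ∉ τ_X ✗.
  U = {ζ, η}: f^{-1}(U) = {14, 15, 16} ∉ τ_X ✗.
  U = {ζ, θ}: f^{-1}(U) = {16, 17} ∉ τ_X ✗.
  U = {ε, ζ, θ}: f^{-1}(U) = {16, 17} ∉ τ_X ✗.
  U = {ζ, η, θ}: f^{-1}(U) = {14, 15, 16, 17} ∈ τ_X ✓.
  U = {ε, ζ, η, θ}: f^{-1}(U) = {14, 15, 16, 17} ∈ τ_X ✓.
Found U = {θ} with f^{-1}(U) = {17} not in τ_X. Therefore f is NOT continuous.


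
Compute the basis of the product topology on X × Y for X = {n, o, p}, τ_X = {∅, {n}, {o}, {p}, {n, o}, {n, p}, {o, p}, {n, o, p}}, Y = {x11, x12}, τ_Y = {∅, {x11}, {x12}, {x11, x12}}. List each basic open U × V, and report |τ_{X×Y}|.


Basis B = {∅ × ∅, {n} × {x11}, {n} × {x12}, {o} × {x11}, {o} × {x12}, {p} × {x11}, {p} × {x12}, {n} × {x11, x12}, {n, o} × {x11}, {n, p} × {x11}, {n, o} × {x12}, {n, p} × {x12}, {o} × {x11, x12}, {o, p} × {x11}, {o, p} × {x12}, {p} × {x11, x12}, {n, o, p} × {x11}, {n, o, p} × {x12}, {n, o} × {x11, x12}, {n, p} × {x11, x12}, {o, p} × {x11, x12}, {n, o, p} × {x11, x12}}; |τ_{X×Y}| = 64.

Enumerate products U × V with U ∈ τ_X, V ∈ τ_Y (deduplicated):
  ∅ × ∅ = {} (∅)
  {n} × {x11} = {(n,x11)}
  {n} × {x12} = {(n,x12)}
  {o} × {x11} = {(o,x11)}
  {o} × {x12} = {(o,x12)}
  {p} × {x11} = {(p,x11)}
  {p} × {x12} = {(p,x12)}
  {n} × {x11, x12} = {(n,x11), (n,x12)}
  {n, o} × {x11} = {(n,x11), (o,x11)}
  {n, p} × {x11} = {(n,x11), (p,x11)}
  {n, o} × {x12} = {(n,x12), (o,x12)}
  {n, p} × {x12} = {(n,x12), (p,x12)}
  {o} × {x11, x12} = {(o,x11), (o,x12)}
  {o, p} × {x11} = {(o,x11), (p,x11)}
  {o, p} × {x12} = {(o,x12), (p,x12)}
  {p} × {x11, x12} = {(p,x11), (p,x12)}
  {n, o, p} × {x11} = {(n,x11), (o,x11), (p,x11)}
  {n, o, p} × {x12} = {(n,x12), (o,x12), (p,x12)}
  {n, o} × {x11, x12} = {(n,x11), (n,x12), (o,x11), (o,x12)}
  {n, p} × {x11, x12} = {(n,x11), (n,x12), (p,x11), (p,x12)}
  {o, p} × {x11, x12} = {(o,x11), (o,x12), (p,x11), (p,x12)}
  {n, o, p} × {x11, x12} = {(n,x11), (n,x12), (o,x11), (o,x12), (p,x11), (p,x12)}
These 22 distinct sets form the basis B.
Close under arbitrary unions to get τ_{X×Y}; counting gives |τ_{X×Y}| = 64.


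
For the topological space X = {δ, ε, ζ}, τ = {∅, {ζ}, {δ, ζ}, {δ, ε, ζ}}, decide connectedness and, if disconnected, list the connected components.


(X, τ) is connected.

Find clopen sets (U ∈ τ with X ∖ U ∈ τ):
  U = ∅, X ∖ U = {δ, ε, ζ} — both open, so U is clopen.
  U = {δ, ε, ζ}, X ∖ U = ∅ — both open, so U is clopen.
Only trivial clopens (∅ and X) exist, so (X, τ) is connected.
Compute connected components by grouping points that agree on all clopens:
  component: {δ, ε, ζ}


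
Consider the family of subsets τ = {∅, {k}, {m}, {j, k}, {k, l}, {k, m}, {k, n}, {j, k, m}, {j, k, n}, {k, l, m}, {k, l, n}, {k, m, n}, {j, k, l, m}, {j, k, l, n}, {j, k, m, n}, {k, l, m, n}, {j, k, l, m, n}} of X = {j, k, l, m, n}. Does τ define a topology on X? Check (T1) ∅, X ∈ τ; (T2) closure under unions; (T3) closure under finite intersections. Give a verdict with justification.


τ is NOT a topology on X.

Axiom (T1): ∅ ∈ τ? Yes; X ∈ τ? Yes.
Axiom (T2/T3): check pairwise unions and intersections of members of τ.
Counterexample for (T2): {j, k} ∪ {k, l} = {j, k, l} ∉ τ. Therefore τ is NOT a topology.


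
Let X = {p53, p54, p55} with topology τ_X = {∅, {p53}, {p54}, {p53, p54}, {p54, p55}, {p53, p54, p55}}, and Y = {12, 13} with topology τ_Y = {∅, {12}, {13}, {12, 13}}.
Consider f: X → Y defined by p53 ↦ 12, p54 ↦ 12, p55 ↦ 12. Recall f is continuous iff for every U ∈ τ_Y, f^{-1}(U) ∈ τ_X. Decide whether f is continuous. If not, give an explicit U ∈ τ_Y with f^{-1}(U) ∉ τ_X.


f IS continuous.

Compute f^{-1}(U) for each U ∈ τ_Y:
  U = ∅: f^{-1}(U) = ∅ ∈ τ_X ✓.
  U = {12}: f^{-1}(U) = {p53, p54, p55} ∈ τ_X ✓.
  U = {13}: f^{-1}(U) = ∅ ∈ τ_X ✓.
  U = {12, 13}: f^{-1}(U) = {p53, p54, p55} ∈ τ_X ✓.
Every preimage lies in τ_X, so f IS continuous.
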